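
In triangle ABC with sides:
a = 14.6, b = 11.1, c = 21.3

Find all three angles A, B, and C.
Law of cosines for each angle (a² = 213.16, b² = 123.21, c² = 453.69):
cos(A) = (b² + c² − a²)/(2bc) = (123.21 + 453.69 − 213.16)/(2·11.1·21.3) = 363.74/472.86 ≈ 0.769234  ⇒  A ≈ 39.7148°
cos(B) = (a² + c² − b²)/(2ac) = (213.16 + 453.69 − 123.21)/(2·14.6·21.3) = 543.64/621.96 ≈ 0.874076  ⇒  B ≈ 29.0643°
cos(C) = (a² + b² − c²)/(2ab) = (213.16 + 123.21 − 453.69)/(2·14.6·11.1) = -117.32/324.12 ≈ -0.361965  ⇒  C ≈ 111.221°
Check: A + B + C ≈ 180°

A = 39.71°, B = 29.06°, C = 111.2°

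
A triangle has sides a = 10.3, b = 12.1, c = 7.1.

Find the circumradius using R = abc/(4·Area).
First find the area with Heron's formula.
s = (10.3 + 12.1 + 7.1)/2 = 14.75
Area = √(s(s−a)(s−b)(s−c)) = √(14.75·4.45·2.65·7.65) ≈ √1330.64 ≈ 36.4779
abc = 10.3·12.1·7.1 = 884.873
R = abc/(4·Area) ≈ 884.873/(4·36.4779) = 884.873/145.912 ≈ 6.06445

R = 6.064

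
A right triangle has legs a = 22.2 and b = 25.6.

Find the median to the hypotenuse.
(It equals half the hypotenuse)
Hypotenuse c = √(a² + b²) = √(492.84 + 655.36) = √1148.2 ≈ 33.8851
Median to hypotenuse = c/2 ≈ 33.8851/2 ≈ 16.9425

Median = 16.94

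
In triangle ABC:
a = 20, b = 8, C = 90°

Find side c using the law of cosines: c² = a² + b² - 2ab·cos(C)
c² = 20² + 8² − 2·20·8·cos(90°)
cos(90°) ≈ 0
c² ≈ 400 + 64 − 320·(0) ≈ 464 − 0 ≈ 464
c ≈ √464 ≈ 21.5407

c = 21.54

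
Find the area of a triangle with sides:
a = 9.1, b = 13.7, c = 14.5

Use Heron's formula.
s = (9.1 + 13.7 + 14.5)/2 = 37.3/2 = 18.65
s − a = 9.55, s − b = 4.95, s − c = 4.15
s(s−a)(s−b)(s−c) = 18.65·9.55·4.95·4.15 ≈ 3658.77
Area = √3658.77 ≈ 60.4878

Area = 60.49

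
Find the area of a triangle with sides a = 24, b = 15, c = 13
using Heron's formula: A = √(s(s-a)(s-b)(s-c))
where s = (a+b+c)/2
s = (24 + 15 + 13)/2 = 52/2 = 26
s − a = 2, s − b = 11, s − c = 13
s(s−a)(s−b)(s−c) = 26·2·11·13 = 7436
Area = √7436 ≈ 86.2322

s = 26.0, Area = 86.23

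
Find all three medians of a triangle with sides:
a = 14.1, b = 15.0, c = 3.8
Median formula: m_a = ½√(2b² + 2c² − a²) (and cyclically). a² = 198.81, b² = 225, c² = 14.44.
m_a = ½√(2·225 + 2·14.44 − 198.81) = ½√280.07 ≈ ½·16.7353 ≈ 8.36765
m_b = ½√(2·198.81 + 2·14.44 − 225) = ½√201.5 ≈ ½·14.1951 ≈ 7.09753
m_c = ½√(2·198.81 + 2·225 − 14.44) = ½√833.18 ≈ ½·28.8649 ≈ 14.4324

m_a = 8.368, m_b = 7.098, m_c = 14.43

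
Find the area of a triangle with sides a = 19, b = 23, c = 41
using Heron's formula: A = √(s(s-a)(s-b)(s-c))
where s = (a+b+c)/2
s = (19 + 23 + 41)/2 = 83/2 = 41.5
s − a = 22.5, s − b = 18.5, s − c = 0.5
s(s−a)(s−b)(s−c) = 41.5·22.5·18.5·0.5 = 8637.1875
Area = √8637.1875 ≈ 92.9365

s = 41.5, Area = 92.94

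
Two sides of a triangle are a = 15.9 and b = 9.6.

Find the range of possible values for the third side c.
Triangle inequality: |a − b| < c < a + b
|a − b| = |15.9 − 9.6| = 6.3
a + b = 15.9 + 9.6 = 25.5

6.3 < c < 25.5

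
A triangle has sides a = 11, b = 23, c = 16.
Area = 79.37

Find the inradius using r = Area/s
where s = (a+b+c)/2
s = (11 + 23 + 16)/2 = 50/2 = 25
r = Area/s = 79.37/25 ≈ 3.1748

r = 3.175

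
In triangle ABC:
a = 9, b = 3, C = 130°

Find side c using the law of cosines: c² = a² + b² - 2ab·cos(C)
c² = 9² + 3² − 2·9·3·cos(130°)
cos(130°) ≈ -0.642788
c² ≈ 81 + 9 − 54·(-0.642788) ≈ 90 + 34.7105 ≈ 124.711
c ≈ √124.711 ≈ 11.1674

c = 11.17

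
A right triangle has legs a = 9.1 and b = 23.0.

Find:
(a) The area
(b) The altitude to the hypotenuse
(a) The legs are perpendicular, so Area = ½·a·b = ½·9.1·23.0 = ½·209.3 = 104.65
(b) Hypotenuse c = √(a² + b²) = √(82.81 + 529) = √611.81 ≈ 24.7348
    Area = ½·c·h_c  ⇒  h_c = 2·Area/c = 209.3/24.7348 ≈ 8.46176

Area = 104.65, h_c = 8.462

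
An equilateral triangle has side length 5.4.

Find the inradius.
r = Area/s with s the semi-perimeter.
Area = (√3/4)·5.4² = (√3/4)·29.16 ≈ 0.433013·29.16 ≈ 12.6267
s = 3·5.4/2 = 8.1
r ≈ 12.6267/8.1 ≈ 1.55885
(Equivalently r = side/(2√3) = 5.4/3.4641 ≈ 1.55885.)

r = 1.559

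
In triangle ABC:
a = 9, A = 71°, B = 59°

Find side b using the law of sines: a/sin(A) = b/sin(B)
a/sin(A) = b/sin(B)  ⇒  b = a·sin(B)/sin(A) = 9·sin(59°)/sin(71°)
sin(59°) ≈ 0.857167, sin(71°) ≈ 0.945519
b ≈ 9·0.857167/0.945519 ≈ 7.71451/0.945519 ≈ 8.15902

b = 8.159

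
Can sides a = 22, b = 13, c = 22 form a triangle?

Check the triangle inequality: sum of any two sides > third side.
a + b vs c: 22 + 13 = 35 > 22  ✓
a + c vs b: 22 + 22 = 44 > 13  ✓
b + c vs a: 13 + 22 = 35 > 22  ✓

Yes, triangle inequality satisfied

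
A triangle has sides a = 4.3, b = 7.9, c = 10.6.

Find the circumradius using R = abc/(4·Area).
First find the area with Heron's formula.
s = (4.3 + 7.9 + 10.6)/2 = 11.4
Area = √(s(s−a)(s−b)(s−c)) = √(11.4·7.1·3.5·0.8) ≈ √226.632 ≈ 15.0543
abc = 4.3·7.9·10.6 = 360.082
R = abc/(4·Area) ≈ 360.082/(4·15.0543) = 360.082/60.2172 ≈ 5.97972

R = 5.98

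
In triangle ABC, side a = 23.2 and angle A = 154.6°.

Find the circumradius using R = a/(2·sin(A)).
R = a/(2·sin(A)) = 23.2/(2·sin(154.6°))
sin(154.6°) ≈ 0.428935
R ≈ 23.2/(2·0.428935) = 23.2/0.85787 ≈ 27.0437

R = 27.04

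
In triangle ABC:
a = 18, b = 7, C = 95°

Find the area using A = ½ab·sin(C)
A = ½·a·b·sin(C) = ½·18·7·sin(95°)
sin(95°) ≈ 0.996195
A ≈ ½·126·0.996195 = 63·0.996195 ≈ 62.7603

Area = 62.76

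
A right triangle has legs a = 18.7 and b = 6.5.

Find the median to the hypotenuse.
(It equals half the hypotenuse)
Hypotenuse c = √(a² + b²) = √(349.69 + 42.25) = √391.94 ≈ 19.7975
Median to hypotenuse = c/2 ≈ 19.7975/2 ≈ 9.89874

Median = 9.899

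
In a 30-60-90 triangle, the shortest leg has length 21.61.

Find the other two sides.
In a 30-60-90 triangle the sides are in ratio 1 : √3 : 2 (short leg : long leg : hypotenuse).
Long leg = 21.61·√3 ≈ 21.61·1.73205 ≈ 37.4296
Hypotenuse = 2·21.61 = 43.22

Long leg = 21.61√3 = 37.43, Hypotenuse = 43.22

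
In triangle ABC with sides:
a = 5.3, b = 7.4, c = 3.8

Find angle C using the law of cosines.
c² = a² + b² − 2ab·cos(C)  ⇒  cos(C) = (a² + b² − c²)/(2ab)
cos(C) = (5.3² + 7.4² − 3.8²)/(2·5.3·7.4) = (28.09 + 54.76 − 14.44)/78.44 = 68.41/78.44 ≈ 0.872132
C = arccos(0.872132) ≈ 29.2927°

C = 29.29°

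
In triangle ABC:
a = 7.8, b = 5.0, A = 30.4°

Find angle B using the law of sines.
a/sin(A) = b/sin(B)  ⇒  sin(B) = b·sin(A)/a = 5.0·sin(30.4°)/7.8
sin(30.4°) ≈ 0.506034
sin(B) ≈ 5.0·0.506034/7.8 ≈ 2.53017/7.8 ≈ 0.324381
B = arcsin(0.324381) ≈ 18.9281°
(Since b ≤ a we need B ≤ A, so the obtuse alternative 180° − 18.9281° ≈ 161.072° is rejected.)

B = 18.93°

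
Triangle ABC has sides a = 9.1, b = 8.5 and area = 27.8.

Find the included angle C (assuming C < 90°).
Area = ½·a·b·sin(C)  ⇒  sin(C) = 2·Area/(a·b) = 2·27.8/(9.1·8.5) = 55.6/77.35 ≈ 0.718811
C = arcsin(0.718811) ≈ 45.9564° (taking the acute solution since C < 90°)

C = 45.96°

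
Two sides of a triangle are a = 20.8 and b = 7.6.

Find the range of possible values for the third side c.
Triangle inequality: |a − b| < c < a + b
|a − b| = |20.8 − 7.6| = 13.2
a + b = 20.8 + 7.6 = 28.4

13.2 < c < 28.4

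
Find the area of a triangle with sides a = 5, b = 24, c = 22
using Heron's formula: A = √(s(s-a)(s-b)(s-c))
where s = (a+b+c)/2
s = (5 + 24 + 22)/2 = 51/2 = 25.5
s − a = 20.5, s − b = 1.5, s − c = 3.5
s(s−a)(s−b)(s−c) = 25.5·20.5·1.5·3.5 = 2744.4375
Area = √2744.4375 ≈ 52.3874

s = 25.5, Area = 52.39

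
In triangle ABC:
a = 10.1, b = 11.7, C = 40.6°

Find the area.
Two sides and the included angle (SAS): A = ½·a·b·sin(C) = ½·10.1·11.7·sin(40.6°)
sin(40.6°) ≈ 0.650774
A ≈ ½·118.17·0.650774 = 59.085·0.650774 ≈ 38.451

Area = 38.45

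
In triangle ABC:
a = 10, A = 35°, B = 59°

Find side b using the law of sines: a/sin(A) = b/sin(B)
a/sin(A) = b/sin(B)  ⇒  b = a·sin(B)/sin(A) = 10·sin(59°)/sin(35°)
sin(59°) ≈ 0.857167, sin(35°) ≈ 0.573576
b ≈ 10·0.857167/0.573576 ≈ 8.57167/0.573576 ≈ 14.9443

b = 14.94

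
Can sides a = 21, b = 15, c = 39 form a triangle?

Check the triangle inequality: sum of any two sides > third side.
a + b vs c: 21 + 15 = 36 ≤ 39  ✗
a + c vs b: 21 + 39 = 60 > 15  ✓
b + c vs a: 15 + 39 = 54 > 21  ✓

No: 21 + 15 = 36 is not > 39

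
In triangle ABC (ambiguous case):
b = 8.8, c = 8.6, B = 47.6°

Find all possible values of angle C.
b/sin(B) = c/sin(C)  ⇒  sin(C) = c·sin(B)/b = 8.6·sin(47.6°)/8.8
sin(47.6°) ≈ 0.738455
sin(C) ≈ 8.6·0.738455/8.8 ≈ 6.35072/8.8 ≈ 0.721672
Candidate 1: C₁ = arcsin(0.721672) ≈ 46.1927°  →  A = 180° − 47.6° − 46.1927° ≈ 86.2073° > 0, valid
Candidate 2: C₂ = 180° − C₁ ≈ 133.807°  →  A = 180° − 47.6° − 133.807° ≈ -1.4073° ≤ 0, not a valid triangle

C = 46.19° (one solution)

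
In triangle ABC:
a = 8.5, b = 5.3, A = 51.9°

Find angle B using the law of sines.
a/sin(A) = b/sin(B)  ⇒  sin(B) = b·sin(A)/a = 5.3·sin(51.9°)/8.5
sin(51.9°) ≈ 0.786935
sin(B) ≈ 5.3·0.786935/8.5 ≈ 4.17076/8.5 ≈ 0.490677
B = arcsin(0.490677) ≈ 29.3851°
(Since b ≤ a we need B ≤ A, so the obtuse alternative 180° − 29.3851° ≈ 150.615° is rejected.)

B = 29.39°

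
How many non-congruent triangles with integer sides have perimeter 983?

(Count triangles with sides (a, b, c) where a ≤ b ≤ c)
Let a ≤ b ≤ c with a + b + c = 983. The only binding inequality is a + b > c, i.e. 983 − c > c, so c < 983/2; and c ≥ 983/3 since c is the largest side.
So 328 ≤ c ≤ 491. For each c, b runs from ⌈(983 − c)/2⌉ up to c (then a = 983 − b − c satisfies 1 ≤ a ≤ b automatically), giving c − ⌈(983 − c)/2⌉ + 1 choices.
Summing over c: 1 + 3 + 4 + 6 + … + 244 + 246  (164 terms, c = 328, …, 491) = 20254
Check (closed form: nearest integer to p²/48 for even p, (p+3)²/48 for odd p): (983+3)²/48 = 986²/48 = 972196/48 ≈ 20254.08 → 20254

20254 triangles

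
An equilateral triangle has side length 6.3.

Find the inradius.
r = Area/s with s the semi-perimeter.
Area = (√3/4)·6.3² = (√3/4)·39.69 ≈ 0.433013·39.69 ≈ 17.1863
s = 3·6.3/2 = 9.45
r ≈ 17.1863/9.45 ≈ 1.81865
(Equivalently r = side/(2√3) = 6.3/3.4641 ≈ 1.81865.)

r = 1.819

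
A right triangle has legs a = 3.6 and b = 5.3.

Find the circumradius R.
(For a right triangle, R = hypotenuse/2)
Hypotenuse c = √(a² + b²) = √(12.96 + 28.09) = √41.05 ≈ 6.40703
R = c/2 ≈ 6.40703/2 ≈ 3.20351

R = 3.204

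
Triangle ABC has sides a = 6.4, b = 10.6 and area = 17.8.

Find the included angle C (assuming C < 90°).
Area = ½·a·b·sin(C)  ⇒  sin(C) = 2·Area/(a·b) = 2·17.8/(6.4·10.6) = 35.6/67.84 ≈ 0.524764
C = arcsin(0.524764) ≈ 31.6524° (taking the acute solution since C < 90°)

C = 31.65°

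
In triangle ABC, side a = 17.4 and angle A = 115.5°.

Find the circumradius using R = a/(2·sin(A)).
R = a/(2·sin(A)) = 17.4/(2·sin(115.5°))
sin(115.5°) ≈ 0.902585
R ≈ 17.4/(2·0.902585) = 17.4/1.80517 ≈ 9.63898

R = 9.639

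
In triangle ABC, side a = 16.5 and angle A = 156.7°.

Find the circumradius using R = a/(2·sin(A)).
R = a/(2·sin(A)) = 16.5/(2·sin(156.7°))
sin(156.7°) ≈ 0.395546
R ≈ 16.5/(2·0.395546) = 16.5/0.791091 ≈ 20.8573

R = 20.86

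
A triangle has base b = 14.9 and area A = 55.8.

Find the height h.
A = ½·b·h  ⇒  h = 2A/b = 2·55.8/14.9 = 111.6/14.9 ≈ 7.48993

h = 7.49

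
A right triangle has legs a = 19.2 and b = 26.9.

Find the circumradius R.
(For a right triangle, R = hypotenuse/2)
Hypotenuse c = √(a² + b²) = √(368.64 + 723.61) = √1092.25 ≈ 33.0492
R = c/2 ≈ 33.0492/2 ≈ 16.5246

R = 16.52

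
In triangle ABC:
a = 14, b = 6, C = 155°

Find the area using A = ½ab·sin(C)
A = ½·a·b·sin(C) = ½·14·6·sin(155°)
sin(155°) ≈ 0.422618
A ≈ ½·84·0.422618 = 42·0.422618 ≈ 17.75

Area = 17.75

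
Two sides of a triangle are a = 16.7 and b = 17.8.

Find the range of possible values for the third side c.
Triangle inequality: |a − b| < c < a + b
|a − b| = |16.7 − 17.8| = 1.1
a + b = 16.7 + 17.8 = 34.5

1.1 < c < 34.5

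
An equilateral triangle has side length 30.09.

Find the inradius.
r = Area/s with s the semi-perimeter.
Area = (√3/4)·30.09² = (√3/4)·905.4081 ≈ 0.433013·905.4081 ≈ 392.053
s = 3·30.09/2 = 45.135
r ≈ 392.053/45.135 ≈ 8.68623
(Equivalently r = side/(2√3) = 30.09/3.4641 ≈ 8.68623.)

r = 8.686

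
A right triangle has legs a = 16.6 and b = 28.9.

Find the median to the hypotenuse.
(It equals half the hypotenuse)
Hypotenuse c = √(a² + b²) = √(275.56 + 835.21) = √1110.77 ≈ 33.3282
Median to hypotenuse = c/2 ≈ 33.3282/2 ≈ 16.6641

Median = 16.66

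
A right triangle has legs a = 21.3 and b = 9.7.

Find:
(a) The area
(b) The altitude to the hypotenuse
(a) The legs are perpendicular, so Area = ½·a·b = ½·21.3·9.7 = ½·206.61 = 103.305
(b) Hypotenuse c = √(a² + b²) = √(453.69 + 94.09) = √547.78 ≈ 23.4047
    Area = ½·c·h_c  ⇒  h_c = 2·Area/c = 206.61/23.4047 ≈ 8.82771

Area = 103.305, h_c = 8.828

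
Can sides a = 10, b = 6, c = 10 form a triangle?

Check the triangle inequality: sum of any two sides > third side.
a + b vs c: 10 + 6 = 16 > 10  ✓
a + c vs b: 10 + 10 = 20 > 6  ✓
b + c vs a: 6 + 10 = 16 > 10  ✓

Yes, triangle inequality satisfied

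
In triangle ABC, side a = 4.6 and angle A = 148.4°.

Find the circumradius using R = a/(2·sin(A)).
R = a/(2·sin(A)) = 4.6/(2·sin(148.4°))
sin(148.4°) ≈ 0.523986
R ≈ 4.6/(2·0.523986) = 4.6/1.04797 ≈ 4.38943

R = 4.389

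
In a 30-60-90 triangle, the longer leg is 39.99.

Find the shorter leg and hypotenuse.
In a 30-60-90 triangle the sides are in ratio 1 : √3 : 2, so short leg = long leg/√3 and hypotenuse = 2·(short leg).
Short leg = 39.99/√3 ≈ 39.99/1.73205 ≈ 23.0882
Hypotenuse = 2·23.0882 ≈ 46.1765

Short leg = 23.09, Hypotenuse = 46.18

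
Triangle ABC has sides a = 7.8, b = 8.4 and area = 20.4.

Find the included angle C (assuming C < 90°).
Area = ½·a·b·sin(C)  ⇒  sin(C) = 2·Area/(a·b) = 2·20.4/(7.8·8.4) = 40.8/65.52 ≈ 0.622711
C = arcsin(0.622711) ≈ 38.5143° (taking the acute solution since C < 90°)

C = 38.51°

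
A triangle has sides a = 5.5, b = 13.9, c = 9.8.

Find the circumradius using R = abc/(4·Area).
First find the area with Heron's formula.
s = (5.5 + 13.9 + 9.8)/2 = 14.6
Area = √(s(s−a)(s−b)(s−c)) = √(14.6·9.1·0.7·4.8) ≈ √446.41 ≈ 21.1284
abc = 5.5·13.9·9.8 = 749.21
R = abc/(4·Area) ≈ 749.21/(4·21.1284) = 749.21/84.5136 ≈ 8.86496

R = 8.865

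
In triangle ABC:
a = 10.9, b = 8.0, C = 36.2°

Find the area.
Two sides and the included angle (SAS): A = ½·a·b·sin(C) = ½·10.9·8.0·sin(36.2°)
sin(36.2°) ≈ 0.590606
A ≈ ½·87.2·0.590606 = 43.6·0.590606 ≈ 25.7504

Area = 25.75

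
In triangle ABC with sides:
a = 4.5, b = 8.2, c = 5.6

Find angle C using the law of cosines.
c² = a² + b² − 2ab·cos(C)  ⇒  cos(C) = (a² + b² − c²)/(2ab)
cos(C) = (4.5² + 8.2² − 5.6²)/(2·4.5·8.2) = (20.25 + 67.24 − 31.36)/73.8 = 56.13/73.8 ≈ 0.760569
C = arccos(0.760569) ≈ 40.4856°

C = 40.49°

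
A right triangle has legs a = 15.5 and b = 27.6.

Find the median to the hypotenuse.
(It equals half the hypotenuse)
Hypotenuse c = √(a² + b²) = √(240.25 + 761.76) = √1002.01 ≈ 31.6545
Median to hypotenuse = c/2 ≈ 31.6545/2 ≈ 15.8273

Median = 15.83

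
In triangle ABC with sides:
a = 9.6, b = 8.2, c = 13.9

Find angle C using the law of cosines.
c² = a² + b² − 2ab·cos(C)  ⇒  cos(C) = (a² + b² − c²)/(2ab)
cos(C) = (9.6² + 8.2² − 13.9²)/(2·9.6·8.2) = (92.16 + 67.24 − 193.21)/157.44 = -33.81/157.44 ≈ -0.214748
C = arccos(-0.214748) ≈ 102.401°

C = 102.4°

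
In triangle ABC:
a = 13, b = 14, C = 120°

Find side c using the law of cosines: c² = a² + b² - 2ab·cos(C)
c² = 13² + 14² − 2·13·14·cos(120°)
cos(120°) ≈ -0.5
c² ≈ 169 + 196 − 364·(-0.5) ≈ 365 + 182 ≈ 547
c ≈ √547 ≈ 23.388

c = 23.39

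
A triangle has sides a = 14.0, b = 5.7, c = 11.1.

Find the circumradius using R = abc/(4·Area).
First find the area with Heron's formula.
s = (14.0 + 5.7 + 11.1)/2 = 15.4
Area = √(s(s−a)(s−b)(s−c)) = √(15.4·1.4·9.7·4.3) ≈ √899.268 ≈ 29.9878
abc = 14.0·5.7·11.1 = 885.78
R = abc/(4·Area) ≈ 885.78/(4·29.9878) = 885.78/119.951 ≈ 7.38451

R = 7.385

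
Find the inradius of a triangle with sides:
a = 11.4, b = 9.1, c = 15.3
r = Area/s where s is the semi-perimeter.
s = (11.4 + 9.1 + 15.3)/2 = 35.8/2 = 17.9
Area = √(s(s−a)(s−b)(s−c)) = √(17.9·6.5·8.8·2.6) ≈ √2662.09 ≈ 51.5954
r ≈ 51.5954/17.9 ≈ 2.88243

r = 2.882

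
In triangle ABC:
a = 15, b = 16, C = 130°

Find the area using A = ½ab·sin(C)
A = ½·a·b·sin(C) = ½·15·16·sin(130°)
sin(130°) ≈ 0.766044
A ≈ ½·240·0.766044 = 120·0.766044 ≈ 91.9253

Area = 91.93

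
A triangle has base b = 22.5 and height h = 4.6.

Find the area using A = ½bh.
A = ½·b·h = ½·22.5·4.6 = ½·103.5 = 51.75

Area = 51.75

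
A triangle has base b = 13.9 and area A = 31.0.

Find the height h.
A = ½·b·h  ⇒  h = 2A/b = 2·31.0/13.9 = 62/13.9 ≈ 4.46043

h = 4.46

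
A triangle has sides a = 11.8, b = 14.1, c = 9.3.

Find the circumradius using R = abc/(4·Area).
First find the area with Heron's formula.
s = (11.8 + 14.1 + 9.3)/2 = 17.6
Area = √(s(s−a)(s−b)(s−c)) = √(17.6·5.8·3.5·8.3) ≈ √2965.42 ≈ 54.4557
abc = 11.8·14.1·9.3 = 1547.334
R = abc/(4·Area) ≈ 1547.334/(4·54.4557) = 1547.334/217.823 ≈ 7.10364

R = 7.104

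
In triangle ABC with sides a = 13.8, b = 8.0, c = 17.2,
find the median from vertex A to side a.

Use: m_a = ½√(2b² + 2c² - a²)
m_a = ½√(2·8.0² + 2·17.2² − 13.8²) = ½√(2·64 + 2·295.84 − 190.44) = ½√(128 + 591.68 − 190.44) = ½√529.24
√529.24 ≈ 23.0052, so m_a ≈ 11.5026

m_a = 11.5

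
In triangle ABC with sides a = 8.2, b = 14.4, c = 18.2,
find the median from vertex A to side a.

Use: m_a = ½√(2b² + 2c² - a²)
m_a = ½√(2·14.4² + 2·18.2² − 8.2²) = ½√(2·207.36 + 2·331.24 − 67.24) = ½√(414.72 + 662.48 − 67.24) = ½√1009.96
√1009.96 ≈ 31.7799, so m_a ≈ 15.8899

m_a = 15.89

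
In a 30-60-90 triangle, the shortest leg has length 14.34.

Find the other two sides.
In a 30-60-90 triangle the sides are in ratio 1 : √3 : 2 (short leg : long leg : hypotenuse).
Long leg = 14.34·√3 ≈ 14.34·1.73205 ≈ 24.8376
Hypotenuse = 2·14.34 = 28.68

Long leg = 14.34√3 = 24.84, Hypotenuse = 28.68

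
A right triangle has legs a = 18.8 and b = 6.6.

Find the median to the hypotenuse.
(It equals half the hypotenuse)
Hypotenuse c = √(a² + b²) = √(353.44 + 43.56) = √397 ≈ 19.9249
Median to hypotenuse = c/2 ≈ 19.9249/2 ≈ 9.96243

Median = 9.962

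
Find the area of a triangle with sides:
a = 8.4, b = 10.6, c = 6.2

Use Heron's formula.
s = (8.4 + 10.6 + 6.2)/2 = 25.2/2 = 12.6
s − a = 4.2, s − b = 2, s − c = 6.4
s(s−a)(s−b)(s−c) = 12.6·4.2·2·6.4 ≈ 677.376
Area = √677.376 ≈ 26.0264

Area = 26.03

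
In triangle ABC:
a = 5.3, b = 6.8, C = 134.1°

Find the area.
Two sides and the included angle (SAS): A = ½·a·b·sin(C) = ½·5.3·6.8·sin(134.1°)
sin(134.1°) ≈ 0.718126
A ≈ ½·36.04·0.718126 = 18.02·0.718126 ≈ 12.9406

Area = 12.94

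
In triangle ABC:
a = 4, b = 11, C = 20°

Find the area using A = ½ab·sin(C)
A = ½·a·b·sin(C) = ½·4·11·sin(20°)
sin(20°) ≈ 0.34202
A ≈ ½·44·0.34202 = 22·0.34202 ≈ 7.52444

Area = 7.524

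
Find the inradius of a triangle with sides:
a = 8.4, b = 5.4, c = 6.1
r = Area/s where s is the semi-perimeter.
s = (8.4 + 5.4 + 6.1)/2 = 19.9/2 = 9.95
Area = √(s(s−a)(s−b)(s−c)) = √(9.95·1.55·4.55·3.85) ≈ √270.164 ≈ 16.4367
r ≈ 16.4367/9.95 ≈ 1.65193

r = 1.652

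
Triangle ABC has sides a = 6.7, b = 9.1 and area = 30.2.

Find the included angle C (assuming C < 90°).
Area = ½·a·b·sin(C)  ⇒  sin(C) = 2·Area/(a·b) = 2·30.2/(6.7·9.1) = 60.4/60.97 ≈ 0.990651
C = arcsin(0.990651) ≈ 82.1593° (taking the acute solution since C < 90°)

C = 82.16°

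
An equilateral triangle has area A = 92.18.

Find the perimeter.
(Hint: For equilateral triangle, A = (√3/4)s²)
A = (√3/4)s²  ⇒  s² = 4A/√3 = 4·92.18/√3 = 368.72/1.73205 ≈ 212.881
s ≈ √212.881 ≈ 14.5904
Perimeter = 3s ≈ 3·14.5904 ≈ 43.7713

Perimeter = 43.77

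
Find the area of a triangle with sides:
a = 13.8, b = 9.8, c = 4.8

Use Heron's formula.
s = (13.8 + 9.8 + 4.8)/2 = 28.4/2 = 14.2
s − a = 0.4, s − b = 4.4, s − c = 9.4
s(s−a)(s−b)(s−c) = 14.2·0.4·4.4·9.4 ≈ 234.925
Area = √234.925 ≈ 15.3273

Area = 15.33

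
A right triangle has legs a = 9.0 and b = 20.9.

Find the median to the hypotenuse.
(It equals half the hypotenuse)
Hypotenuse c = √(a² + b²) = √(81 + 436.81) = √517.81 ≈ 22.7554
Median to hypotenuse = c/2 ≈ 22.7554/2 ≈ 11.3777

Median = 11.38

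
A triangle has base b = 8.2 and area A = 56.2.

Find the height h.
A = ½·b·h  ⇒  h = 2A/b = 2·56.2/8.2 = 112.4/8.2 ≈ 13.7073

h = 13.71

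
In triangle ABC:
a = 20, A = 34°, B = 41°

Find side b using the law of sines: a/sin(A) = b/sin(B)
a/sin(A) = b/sin(B)  ⇒  b = a·sin(B)/sin(A) = 20·sin(41°)/sin(34°)
sin(41°) ≈ 0.656059, sin(34°) ≈ 0.559193
b ≈ 20·0.656059/0.559193 ≈ 13.1212/0.559193 ≈ 23.4645

b = 23.46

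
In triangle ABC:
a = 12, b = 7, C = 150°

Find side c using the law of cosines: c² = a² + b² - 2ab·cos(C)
c² = 12² + 7² − 2·12·7·cos(150°)
cos(150°) ≈ -0.866025
c² ≈ 144 + 49 − 168·(-0.866025) ≈ 193 + 145.492 ≈ 338.492
c ≈ √338.492 ≈ 18.3982

c = 18.4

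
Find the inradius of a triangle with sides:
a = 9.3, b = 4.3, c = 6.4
r = Area/s where s is the semi-perimeter.
s = (9.3 + 4.3 + 6.4)/2 = 20/2 = 10
Area = √(s(s−a)(s−b)(s−c)) = √(10·0.7·5.7·3.6) ≈ √143.64 ≈ 11.985
r ≈ 11.985/10 ≈ 1.1985

r = 1.198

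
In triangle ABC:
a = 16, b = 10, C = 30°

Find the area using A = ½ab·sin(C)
A = ½·a·b·sin(C) = ½·16·10·sin(30°)
sin(30°) ≈ 0.5
A ≈ ½·160·0.5 = 80·0.5 ≈ 40

Area = 40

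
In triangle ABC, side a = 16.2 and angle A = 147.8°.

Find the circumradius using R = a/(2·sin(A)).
R = a/(2·sin(A)) = 16.2/(2·sin(147.8°))
sin(147.8°) ≈ 0.532876
R ≈ 16.2/(2·0.532876) = 16.2/1.06575 ≈ 15.2005

R = 15.2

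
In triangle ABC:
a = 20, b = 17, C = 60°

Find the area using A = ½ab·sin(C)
A = ½·a·b·sin(C) = ½·20·17·sin(60°)
sin(60°) ≈ 0.866025
A ≈ ½·340·0.866025 = 170·0.866025 ≈ 147.224

Area = 147.2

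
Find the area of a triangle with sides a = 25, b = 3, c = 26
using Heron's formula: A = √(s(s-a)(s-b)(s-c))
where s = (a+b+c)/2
s = (25 + 3 + 26)/2 = 54/2 = 27
s − a = 2, s − b = 24, s − c = 1
s(s−a)(s−b)(s−c) = 27·2·24·1 = 1296
Area = √1296 ≈ 36

s = 27.0, Area = 36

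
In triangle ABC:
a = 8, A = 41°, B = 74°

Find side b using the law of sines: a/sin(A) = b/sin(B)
a/sin(A) = b/sin(B)  ⇒  b = a·sin(B)/sin(A) = 8·sin(74°)/sin(41°)
sin(74°) ≈ 0.961262, sin(41°) ≈ 0.656059
b ≈ 8·0.961262/0.656059 ≈ 7.69009/0.656059 ≈ 11.7216

b = 11.72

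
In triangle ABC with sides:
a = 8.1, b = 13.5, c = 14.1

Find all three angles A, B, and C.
Law of cosines for each angle (a² = 65.61, b² = 182.25, c² = 198.81):
cos(A) = (b² + c² − a²)/(2bc) = (182.25 + 198.81 − 65.61)/(2·13.5·14.1) = 315.45/380.7 ≈ 0.828605  ⇒  A ≈ 34.0443°
cos(B) = (a² + c² − b²)/(2ac) = (65.61 + 198.81 − 182.25)/(2·8.1·14.1) = 82.17/228.42 ≈ 0.359732  ⇒  B ≈ 68.9163°
cos(C) = (a² + b² − c²)/(2ab) = (65.61 + 182.25 − 198.81)/(2·8.1·13.5) = 49.05/218.7 ≈ 0.22428  ⇒  C ≈ 77.0395°
Check: A + B + C ≈ 180°

A = 34.04°, B = 68.92°, C = 77.04°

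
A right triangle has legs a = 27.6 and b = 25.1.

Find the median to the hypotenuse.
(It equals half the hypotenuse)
Hypotenuse c = √(a² + b²) = √(761.76 + 630.01) = √1391.77 ≈ 37.3064
Median to hypotenuse = c/2 ≈ 37.3064/2 ≈ 18.6532

Median = 18.65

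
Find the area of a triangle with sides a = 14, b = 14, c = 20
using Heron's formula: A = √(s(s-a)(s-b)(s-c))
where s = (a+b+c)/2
s = (14 + 14 + 20)/2 = 48/2 = 24
s − a = 10, s − b = 10, s − c = 4
s(s−a)(s−b)(s−c) = 24·10·10·4 = 9600
Area = √9600 ≈ 97.9796

s = 24.0, Area = 97.98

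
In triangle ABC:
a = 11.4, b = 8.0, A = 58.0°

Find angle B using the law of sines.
a/sin(A) = b/sin(B)  ⇒  sin(B) = b·sin(A)/a = 8.0·sin(58.0°)/11.4
sin(58.0°) ≈ 0.848048
sin(B) ≈ 8.0·0.848048/11.4 ≈ 6.78438/11.4 ≈ 0.595121
B = arcsin(0.595121) ≈ 36.5213°
(Since b ≤ a we need B ≤ A, so the obtuse alternative 180° − 36.5213° ≈ 143.479° is rejected.)

B = 36.52°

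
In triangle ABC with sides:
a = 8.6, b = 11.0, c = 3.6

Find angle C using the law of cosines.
c² = a² + b² − 2ab·cos(C)  ⇒  cos(C) = (a² + b² − c²)/(2ab)
cos(C) = (8.6² + 11.0² − 3.6²)/(2·8.6·11.0) = (73.96 + 121 − 12.96)/189.2 = 182/189.2 ≈ 0.961945
C = arccos(0.961945) ≈ 15.8573°

C = 15.86°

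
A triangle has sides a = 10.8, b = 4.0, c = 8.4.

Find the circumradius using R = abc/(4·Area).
First find the area with Heron's formula.
s = (10.8 + 4.0 + 8.4)/2 = 11.6
Area = √(s(s−a)(s−b)(s−c)) = √(11.6·0.8·7.6·3.2) ≈ √225.69 ≈ 15.023
abc = 10.8·4.0·8.4 = 362.88
R = abc/(4·Area) ≈ 362.88/(4·15.023) = 362.88/60.0919 ≈ 6.03875

R = 6.039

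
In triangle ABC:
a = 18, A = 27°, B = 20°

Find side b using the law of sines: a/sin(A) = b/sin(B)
a/sin(A) = b/sin(B)  ⇒  b = a·sin(B)/sin(A) = 18·sin(20°)/sin(27°)
sin(20°) ≈ 0.34202, sin(27°) ≈ 0.45399
b ≈ 18·0.34202/0.45399 ≈ 6.15636/0.45399 ≈ 13.5606

b = 13.56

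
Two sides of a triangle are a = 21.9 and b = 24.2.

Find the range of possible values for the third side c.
Triangle inequality: |a − b| < c < a + b
|a − b| = |21.9 − 24.2| = 2.3
a + b = 21.9 + 24.2 = 46.1

2.3 < c < 46.1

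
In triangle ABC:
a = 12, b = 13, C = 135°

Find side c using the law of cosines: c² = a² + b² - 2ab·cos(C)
c² = 12² + 13² − 2·12·13·cos(135°)
cos(135°) ≈ -0.707107
c² ≈ 144 + 169 − 312·(-0.707107) ≈ 313 + 220.617 ≈ 533.617
c ≈ √533.617 ≈ 23.1002

c = 23.1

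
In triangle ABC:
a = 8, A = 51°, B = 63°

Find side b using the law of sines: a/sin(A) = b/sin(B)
a/sin(A) = b/sin(B)  ⇒  b = a·sin(B)/sin(A) = 8·sin(63°)/sin(51°)
sin(63°) ≈ 0.891007, sin(51°) ≈ 0.777146
b ≈ 8·0.891007/0.777146 ≈ 7.12805/0.777146 ≈ 9.17209

b = 9.172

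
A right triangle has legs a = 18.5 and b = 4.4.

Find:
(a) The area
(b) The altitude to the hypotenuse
(a) The legs are perpendicular, so Area = ½·a·b = ½·18.5·4.4 = ½·81.4 = 40.7
(b) Hypotenuse c = √(a² + b²) = √(342.25 + 19.36) = √361.61 ≈ 19.016
    Area = ½·c·h_c  ⇒  h_c = 2·Area/c = 81.4/19.016 ≈ 4.2806

Area = 40.7, h_c = 4.281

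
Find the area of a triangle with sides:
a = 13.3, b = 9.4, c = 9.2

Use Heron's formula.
s = (13.3 + 9.4 + 9.2)/2 = 31.9/2 = 15.95
s − a = 2.65, s − b = 6.55, s − c = 6.75
s(s−a)(s−b)(s−c) = 15.95·2.65·6.55·6.75 ≈ 1868.75
Area = √1868.75 ≈ 43.2291

Area = 43.23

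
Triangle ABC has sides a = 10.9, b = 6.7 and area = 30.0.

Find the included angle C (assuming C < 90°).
Area = ½·a·b·sin(C)  ⇒  sin(C) = 2·Area/(a·b) = 2·30.0/(10.9·6.7) = 60/73.03 ≈ 0.82158
C = arcsin(0.82158) ≈ 55.2433° (taking the acute solution since C < 90°)

C = 55.24°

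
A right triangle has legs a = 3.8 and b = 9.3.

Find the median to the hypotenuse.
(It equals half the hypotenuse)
Hypotenuse c = √(a² + b²) = √(14.44 + 86.49) = √100.93 ≈ 10.0464
Median to hypotenuse = c/2 ≈ 10.0464/2 ≈ 5.0232

Median = 5.023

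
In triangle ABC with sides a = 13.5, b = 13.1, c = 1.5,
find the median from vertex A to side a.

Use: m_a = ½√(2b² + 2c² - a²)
m_a = ½√(2·13.1² + 2·1.5² − 13.5²) = ½√(2·171.61 + 2·2.25 − 182.25) = ½√(343.22 + 4.5 − 182.25) = ½√165.47
√165.47 ≈ 12.8635, so m_a ≈ 6.43176

m_a = 6.432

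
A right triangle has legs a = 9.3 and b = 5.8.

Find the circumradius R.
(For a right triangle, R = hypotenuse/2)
Hypotenuse c = √(a² + b²) = √(86.49 + 33.64) = √120.13 ≈ 10.9604
R = c/2 ≈ 10.9604/2 ≈ 5.48019

R = 5.48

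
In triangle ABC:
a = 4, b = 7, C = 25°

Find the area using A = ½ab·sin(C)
A = ½·a·b·sin(C) = ½·4·7·sin(25°)
sin(25°) ≈ 0.422618
A ≈ ½·28·0.422618 = 14·0.422618 ≈ 5.91666

Area = 5.917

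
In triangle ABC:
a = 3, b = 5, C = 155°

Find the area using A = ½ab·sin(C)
A = ½·a·b·sin(C) = ½·3·5·sin(155°)
sin(155°) ≈ 0.422618
A ≈ ½·15·0.422618 = 7.5·0.422618 ≈ 3.16964

Area = 3.17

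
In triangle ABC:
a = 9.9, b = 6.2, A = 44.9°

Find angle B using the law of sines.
a/sin(A) = b/sin(B)  ⇒  sin(B) = b·sin(A)/a = 6.2·sin(44.9°)/9.9
sin(44.9°) ≈ 0.705872
sin(B) ≈ 6.2·0.705872/9.9 ≈ 4.3764/9.9 ≈ 0.442061
B = arcsin(0.442061) ≈ 26.2355°
(Since b ≤ a we need B ≤ A, so the obtuse alternative 180° − 26.2355° ≈ 153.765° is rejected.)

B = 26.24°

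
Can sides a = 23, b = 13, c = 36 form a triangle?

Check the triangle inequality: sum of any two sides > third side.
a + b vs c: 23 + 13 = 36 ≤ 36  ✗
a + c vs b: 23 + 36 = 59 > 13  ✓
b + c vs a: 13 + 36 = 49 > 23  ✓

No: 23 + 13 = 36 is not > 36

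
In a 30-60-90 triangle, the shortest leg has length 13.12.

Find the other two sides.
In a 30-60-90 triangle the sides are in ratio 1 : √3 : 2 (short leg : long leg : hypotenuse).
Long leg = 13.12·√3 ≈ 13.12·1.73205 ≈ 22.7245
Hypotenuse = 2·13.12 = 26.24

Long leg = 13.12√3 = 22.72, Hypotenuse = 26.24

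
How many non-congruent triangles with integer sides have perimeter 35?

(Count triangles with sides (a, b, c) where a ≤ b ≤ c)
Let a ≤ b ≤ c with a + b + c = 35. The only binding inequality is a + b > c, i.e. 35 − c > c, so c < 35/2; and c ≥ 35/3 since c is the largest side.
So 12 ≤ c ≤ 17. For each c, b runs from ⌈(35 − c)/2⌉ up to c (then a = 35 − b − c satisfies 1 ≤ a ≤ b automatically), giving c − ⌈(35 − c)/2⌉ + 1 choices.
Summing over c: 1 + 3 + 4 + 6 + 7 + 9 = 30
Check (closed form: nearest integer to p²/48 for even p, (p+3)²/48 for odd p): (35+3)²/48 = 38²/48 = 1444/48 ≈ 30.08 → 30

30 triangles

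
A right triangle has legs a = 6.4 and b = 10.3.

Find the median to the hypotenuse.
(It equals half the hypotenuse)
Hypotenuse c = √(a² + b²) = √(40.96 + 106.09) = √147.05 ≈ 12.1264
Median to hypotenuse = c/2 ≈ 12.1264/2 ≈ 6.06321

Median = 6.063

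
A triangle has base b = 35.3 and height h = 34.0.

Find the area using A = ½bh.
A = ½·b·h = ½·35.3·34.0 = ½·1200.2 = 600.1

Area = 600.1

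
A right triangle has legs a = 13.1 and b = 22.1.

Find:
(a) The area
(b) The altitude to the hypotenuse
(a) The legs are perpendicular, so Area = ½·a·b = ½·13.1·22.1 = ½·289.51 = 144.755
(b) Hypotenuse c = √(a² + b²) = √(171.61 + 488.41) = √660.02 ≈ 25.6909
    Area = ½·c·h_c  ⇒  h_c = 2·Area/c = 289.51/25.6909 ≈ 11.269

Area = 144.755, h_c = 11.27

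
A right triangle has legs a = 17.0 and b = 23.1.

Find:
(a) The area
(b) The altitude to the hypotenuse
(a) The legs are perpendicular, so Area = ½·a·b = ½·17.0·23.1 = ½·392.7 = 196.35
(b) Hypotenuse c = √(a² + b²) = √(289 + 533.61) = √822.61 ≈ 28.6812
    Area = ½·c·h_c  ⇒  h_c = 2·Area/c = 392.7/28.6812 ≈ 13.6919

Area = 196.35, h_c = 13.69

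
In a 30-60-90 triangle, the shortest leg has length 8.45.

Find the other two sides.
In a 30-60-90 triangle the sides are in ratio 1 : √3 : 2 (short leg : long leg : hypotenuse).
Long leg = 8.45·√3 ≈ 8.45·1.73205 ≈ 14.6358
Hypotenuse = 2·8.45 = 16.9

Long leg = 8.45√3 = 14.64, Hypotenuse = 16.9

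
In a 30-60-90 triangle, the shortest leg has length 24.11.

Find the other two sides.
In a 30-60-90 triangle the sides are in ratio 1 : √3 : 2 (short leg : long leg : hypotenuse).
Long leg = 24.11·√3 ≈ 24.11·1.73205 ≈ 41.7597
Hypotenuse = 2·24.11 = 48.22

Long leg = 24.11√3 = 41.76, Hypotenuse = 48.22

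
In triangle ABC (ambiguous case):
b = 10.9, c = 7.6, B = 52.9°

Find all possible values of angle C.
b/sin(B) = c/sin(C)  ⇒  sin(C) = c·sin(B)/b = 7.6·sin(52.9°)/10.9
sin(52.9°) ≈ 0.797584
sin(C) ≈ 7.6·0.797584/10.9 ≈ 6.06164/10.9 ≈ 0.556114
Candidate 1: C₁ = arcsin(0.556114) ≈ 33.7874°  →  A = 180° − 52.9° − 33.7874° ≈ 93.3126° > 0, valid
Candidate 2: C₂ = 180° − C₁ ≈ 146.213°  →  A = 180° − 52.9° − 146.213° ≈ -19.1126° ≤ 0, not a valid triangle

C = 33.79° (one solution)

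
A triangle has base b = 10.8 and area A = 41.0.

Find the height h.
A = ½·b·h  ⇒  h = 2A/b = 2·41.0/10.8 = 82/10.8 ≈ 7.59259

h = 7.593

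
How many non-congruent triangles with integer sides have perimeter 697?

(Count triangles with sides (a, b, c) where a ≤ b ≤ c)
Let a ≤ b ≤ c with a + b + c = 697. The only binding inequality is a + b > c, i.e. 697 − c > c, so c < 697/2; and c ≥ 697/3 since c is the largest side.
So 233 ≤ c ≤ 348. For each c, b runs from ⌈(697 − c)/2⌉ up to c (then a = 697 − b − c satisfies 1 ≤ a ≤ b automatically), giving c − ⌈(697 − c)/2⌉ + 1 choices.
Summing over c: 2 + 3 + 5 + 6 + … + 173 + 174  (116 terms, c = 233, …, 348) = 10208
Check (closed form: nearest integer to p²/48 for even p, (p+3)²/48 for odd p): (697+3)²/48 = 700²/48 = 490000/48 ≈ 10208.33 → 10208

10208 triangles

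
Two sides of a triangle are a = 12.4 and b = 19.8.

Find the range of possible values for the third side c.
Triangle inequality: |a − b| < c < a + b
|a − b| = |12.4 − 19.8| = 7.4
a + b = 12.4 + 19.8 = 32.2

7.4 < c < 32.2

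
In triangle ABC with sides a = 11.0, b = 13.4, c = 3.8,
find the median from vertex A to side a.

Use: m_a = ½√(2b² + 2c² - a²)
m_a = ½√(2·13.4² + 2·3.8² − 11.0²) = ½√(2·179.56 + 2·14.44 − 121) = ½√(359.12 + 28.88 − 121) = ½√267
√267 ≈ 16.3401, so m_a ≈ 8.17007

m_a = 8.17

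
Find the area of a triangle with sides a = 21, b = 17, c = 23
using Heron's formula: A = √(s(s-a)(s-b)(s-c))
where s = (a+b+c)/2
s = (21 + 17 + 23)/2 = 61/2 = 30.5
s − a = 9.5, s − b = 13.5, s − c = 7.5
s(s−a)(s−b)(s−c) = 30.5·9.5·13.5·7.5 = 29337.1875
Area = √29337.1875 ≈ 171.281

s = 30.5, Area = 171.3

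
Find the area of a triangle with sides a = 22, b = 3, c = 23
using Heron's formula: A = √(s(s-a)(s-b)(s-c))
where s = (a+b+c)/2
s = (22 + 3 + 23)/2 = 48/2 = 24
s − a = 2, s − b = 21, s − c = 1
s(s−a)(s−b)(s−c) = 24·2·21·1 = 1008
Area = √1008 ≈ 31.749

s = 24.0, Area = 31.75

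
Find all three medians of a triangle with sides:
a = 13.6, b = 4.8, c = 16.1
Median formula: m_a = ½√(2b² + 2c² − a²) (and cyclically). a² = 184.96, b² = 23.04, c² = 259.21.
m_a = ½√(2·23.04 + 2·259.21 − 184.96) = ½√379.54 ≈ ½·19.4818 ≈ 9.74089
m_b = ½√(2·184.96 + 2·259.21 − 23.04) = ½√865.3 ≈ ½·29.416 ≈ 14.708
m_c = ½√(2·184.96 + 2·23.04 − 259.21) = ½√156.79 ≈ ½·12.5216 ≈ 6.26079

m_a = 9.741, m_b = 14.71, m_c = 6.261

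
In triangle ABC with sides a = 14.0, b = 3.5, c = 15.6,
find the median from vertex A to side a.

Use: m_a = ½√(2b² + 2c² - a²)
m_a = ½√(2·3.5² + 2·15.6² − 14.0²) = ½√(2·12.25 + 2·243.36 − 196) = ½√(24.5 + 486.72 − 196) = ½√315.22
√315.22 ≈ 17.7544, so m_a ≈ 8.87722

m_a = 8.877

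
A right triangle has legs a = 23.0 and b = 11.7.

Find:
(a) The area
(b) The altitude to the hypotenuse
(a) The legs are perpendicular, so Area = ½·a·b = ½·23.0·11.7 = ½·269.1 = 134.55
(b) Hypotenuse c = √(a² + b²) = √(529 + 136.89) = √665.89 ≈ 25.8048
    Area = ½·c·h_c  ⇒  h_c = 2·Area/c = 269.1/25.8048 ≈ 10.4283

Area = 134.55, h_c = 10.43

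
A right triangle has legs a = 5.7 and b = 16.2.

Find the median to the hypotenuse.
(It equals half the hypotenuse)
Hypotenuse c = √(a² + b²) = √(32.49 + 262.44) = √294.93 ≈ 17.1735
Median to hypotenuse = c/2 ≈ 17.1735/2 ≈ 8.58676

Median = 8.587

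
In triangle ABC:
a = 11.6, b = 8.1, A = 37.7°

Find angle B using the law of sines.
a/sin(A) = b/sin(B)  ⇒  sin(B) = b·sin(A)/a = 8.1·sin(37.7°)/11.6
sin(37.7°) ≈ 0.611527
sin(B) ≈ 8.1·0.611527/11.6 ≈ 4.95337/11.6 ≈ 0.427015
B = arcsin(0.427015) ≈ 25.2782°
(Since b ≤ a we need B ≤ A, so the obtuse alternative 180° − 25.2782° ≈ 154.722° is rejected.)

B = 25.28°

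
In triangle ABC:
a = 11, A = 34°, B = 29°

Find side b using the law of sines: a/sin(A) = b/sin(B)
a/sin(A) = b/sin(B)  ⇒  b = a·sin(B)/sin(A) = 11·sin(29°)/sin(34°)
sin(29°) ≈ 0.48481, sin(34°) ≈ 0.559193
b ≈ 11·0.48481/0.559193 ≈ 5.33291/0.559193 ≈ 9.53679

b = 9.537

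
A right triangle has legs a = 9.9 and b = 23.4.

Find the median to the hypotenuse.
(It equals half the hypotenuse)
Hypotenuse c = √(a² + b²) = √(98.01 + 547.56) = √645.57 ≈ 25.4081
Median to hypotenuse = c/2 ≈ 25.4081/2 ≈ 12.704

Median = 12.7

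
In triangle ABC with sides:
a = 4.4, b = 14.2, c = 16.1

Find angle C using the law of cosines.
c² = a² + b² − 2ab·cos(C)  ⇒  cos(C) = (a² + b² − c²)/(2ab)
cos(C) = (4.4² + 14.2² − 16.1²)/(2·4.4·14.2) = (19.36 + 201.64 − 259.21)/124.96 = -38.21/124.96 ≈ -0.305778
C = arccos(-0.305778) ≈ 107.805°

C = 107.8°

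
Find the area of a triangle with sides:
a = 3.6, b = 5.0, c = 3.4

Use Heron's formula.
s = (3.6 + 5.0 + 3.4)/2 = 12/2 = 6
s − a = 2.4, s − b = 1, s − c = 2.6
s(s−a)(s−b)(s−c) = 6·2.4·1·2.6 ≈ 37.44
Area = √37.44 ≈ 6.11882

Area = 6.119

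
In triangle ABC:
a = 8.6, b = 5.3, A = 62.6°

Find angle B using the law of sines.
a/sin(A) = b/sin(B)  ⇒  sin(B) = b·sin(A)/a = 5.3·sin(62.6°)/8.6
sin(62.6°) ≈ 0.887815
sin(B) ≈ 5.3·0.887815/8.6 ≈ 4.70542/8.6 ≈ 0.547142
B = arcsin(0.547142) ≈ 33.1712°
(Since b ≤ a we need B ≤ A, so the obtuse alternative 180° − 33.1712° ≈ 146.829° is rejected.)

B = 33.17°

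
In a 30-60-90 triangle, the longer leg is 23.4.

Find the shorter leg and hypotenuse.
In a 30-60-90 triangle the sides are in ratio 1 : √3 : 2, so short leg = long leg/√3 and hypotenuse = 2·(short leg).
Short leg = 23.4/√3 ≈ 23.4/1.73205 ≈ 13.51
Hypotenuse = 2·13.51 ≈ 27.02

Short leg = 13.51, Hypotenuse = 27.02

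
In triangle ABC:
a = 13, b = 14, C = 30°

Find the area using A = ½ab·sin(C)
A = ½·a·b·sin(C) = ½·13·14·sin(30°)
sin(30°) ≈ 0.5
A ≈ ½·182·0.5 = 91·0.5 ≈ 45.5

Area = 45.5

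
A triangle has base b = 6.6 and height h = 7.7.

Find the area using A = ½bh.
A = ½·b·h = ½·6.6·7.7 = ½·50.82 = 25.41

Area = 25.41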